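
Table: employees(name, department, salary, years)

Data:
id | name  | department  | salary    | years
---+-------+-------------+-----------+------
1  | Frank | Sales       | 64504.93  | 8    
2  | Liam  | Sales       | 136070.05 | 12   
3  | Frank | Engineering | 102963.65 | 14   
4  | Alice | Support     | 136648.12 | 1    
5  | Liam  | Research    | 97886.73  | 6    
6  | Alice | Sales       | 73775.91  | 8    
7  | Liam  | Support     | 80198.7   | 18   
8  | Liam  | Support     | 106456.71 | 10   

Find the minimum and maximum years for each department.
SELECT department, MIN(years), MAX(years)
FROM employees
GROUP BY department

Result:
  Engineering: min=14, max=14
  Research: min=6, max=6
  Sales: min=8, max=12
  Support: min=1, max=18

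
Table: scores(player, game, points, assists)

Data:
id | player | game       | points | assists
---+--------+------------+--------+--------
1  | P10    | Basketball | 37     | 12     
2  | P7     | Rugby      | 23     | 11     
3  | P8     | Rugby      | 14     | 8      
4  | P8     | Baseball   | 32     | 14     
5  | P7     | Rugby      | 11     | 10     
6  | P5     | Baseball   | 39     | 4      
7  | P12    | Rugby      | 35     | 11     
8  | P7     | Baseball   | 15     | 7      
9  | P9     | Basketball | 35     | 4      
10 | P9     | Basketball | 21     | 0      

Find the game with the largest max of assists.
SELECT game, MAX(assists) as val
FROM scores
GROUP BY game
ORDER BY val DESC
LIMIT 1

Result: Baseball with max(assists) = 14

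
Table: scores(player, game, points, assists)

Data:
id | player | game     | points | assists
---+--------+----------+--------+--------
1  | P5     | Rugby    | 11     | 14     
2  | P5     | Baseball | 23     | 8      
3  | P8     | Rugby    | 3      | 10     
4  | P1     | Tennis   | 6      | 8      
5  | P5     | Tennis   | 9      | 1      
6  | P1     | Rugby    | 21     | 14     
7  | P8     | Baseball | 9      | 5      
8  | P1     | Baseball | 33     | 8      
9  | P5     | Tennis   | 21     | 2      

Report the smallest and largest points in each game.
SELECT game, MIN(points), MAX(points)
FROM scores
GROUP BY game

Result:
  Baseball: min=9, max=33
  Rugby: min=3, max=21
  Tennis: min=6, max=21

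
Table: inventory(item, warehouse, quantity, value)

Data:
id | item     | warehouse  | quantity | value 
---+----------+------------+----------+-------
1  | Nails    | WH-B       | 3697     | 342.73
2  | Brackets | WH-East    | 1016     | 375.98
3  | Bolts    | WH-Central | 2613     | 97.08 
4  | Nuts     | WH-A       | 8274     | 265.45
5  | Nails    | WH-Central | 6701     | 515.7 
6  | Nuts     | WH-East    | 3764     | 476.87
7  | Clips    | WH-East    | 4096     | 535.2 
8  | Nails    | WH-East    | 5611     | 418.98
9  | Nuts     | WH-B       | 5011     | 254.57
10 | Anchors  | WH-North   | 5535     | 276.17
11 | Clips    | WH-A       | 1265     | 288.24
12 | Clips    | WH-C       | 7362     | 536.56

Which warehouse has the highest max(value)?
SELECT warehouse, MAX(value) as val
FROM inventory
GROUP BY warehouse
ORDER BY val DESC
LIMIT 1

Result: WH-C with max(value) = 536.56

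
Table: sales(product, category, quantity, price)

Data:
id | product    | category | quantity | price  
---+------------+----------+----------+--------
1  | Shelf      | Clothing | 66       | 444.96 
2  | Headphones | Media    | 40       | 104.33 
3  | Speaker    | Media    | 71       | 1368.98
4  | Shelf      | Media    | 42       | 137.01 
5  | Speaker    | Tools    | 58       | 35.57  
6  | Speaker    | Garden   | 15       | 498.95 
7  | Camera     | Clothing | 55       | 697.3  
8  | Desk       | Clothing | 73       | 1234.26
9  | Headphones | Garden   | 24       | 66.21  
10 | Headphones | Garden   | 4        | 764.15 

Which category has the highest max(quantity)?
SELECT category, MAX(quantity) as val
FROM sales
GROUP BY category
ORDER BY val DESC
LIMIT 1

Result: Clothing with max(quantity) = 73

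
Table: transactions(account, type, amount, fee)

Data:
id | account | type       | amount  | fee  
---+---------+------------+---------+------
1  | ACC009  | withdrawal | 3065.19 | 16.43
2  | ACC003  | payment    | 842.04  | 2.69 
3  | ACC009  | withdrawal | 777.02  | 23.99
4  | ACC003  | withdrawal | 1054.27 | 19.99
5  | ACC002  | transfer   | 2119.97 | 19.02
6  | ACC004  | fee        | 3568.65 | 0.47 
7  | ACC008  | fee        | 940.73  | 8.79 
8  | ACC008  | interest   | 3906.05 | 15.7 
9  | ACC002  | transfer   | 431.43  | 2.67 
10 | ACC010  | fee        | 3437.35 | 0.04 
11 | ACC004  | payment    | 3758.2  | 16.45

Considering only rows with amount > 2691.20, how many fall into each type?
SELECT type, COUNT(*)
FROM transactions
WHERE amount > 2691.20
GROUP BY type

Note: WHERE filters rows before grouping.

Result:
  fee: 2
  interest: 1
  payment: 1
  withdrawal: 1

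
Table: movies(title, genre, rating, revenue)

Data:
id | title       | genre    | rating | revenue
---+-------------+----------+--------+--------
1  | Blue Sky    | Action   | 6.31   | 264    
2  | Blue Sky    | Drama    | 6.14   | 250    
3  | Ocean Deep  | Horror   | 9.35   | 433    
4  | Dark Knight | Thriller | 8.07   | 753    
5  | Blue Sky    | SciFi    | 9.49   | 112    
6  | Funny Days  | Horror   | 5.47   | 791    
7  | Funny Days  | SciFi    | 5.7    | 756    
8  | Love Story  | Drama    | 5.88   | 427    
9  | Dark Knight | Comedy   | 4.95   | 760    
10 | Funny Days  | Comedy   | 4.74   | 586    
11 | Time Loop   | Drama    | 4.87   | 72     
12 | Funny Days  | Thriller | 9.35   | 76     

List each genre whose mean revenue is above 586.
SELECT genre, AVG(revenue)
FROM movies
GROUP BY genre
HAVING AVG(revenue) > 586

Result:
  Comedy: avg=673.00
  Horror: avg=612.00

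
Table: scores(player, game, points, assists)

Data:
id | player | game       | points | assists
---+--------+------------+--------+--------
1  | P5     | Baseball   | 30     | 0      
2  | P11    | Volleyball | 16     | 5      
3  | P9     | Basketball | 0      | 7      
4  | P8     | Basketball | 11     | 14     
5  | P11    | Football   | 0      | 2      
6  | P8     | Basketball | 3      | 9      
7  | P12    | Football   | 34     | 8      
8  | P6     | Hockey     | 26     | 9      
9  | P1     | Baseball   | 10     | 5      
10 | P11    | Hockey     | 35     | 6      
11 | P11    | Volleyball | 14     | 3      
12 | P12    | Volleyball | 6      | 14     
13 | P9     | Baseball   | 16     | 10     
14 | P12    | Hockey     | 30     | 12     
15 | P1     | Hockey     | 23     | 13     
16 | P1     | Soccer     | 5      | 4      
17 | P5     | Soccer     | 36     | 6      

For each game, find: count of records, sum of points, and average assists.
SELECT game,
       COUNT(*) as cnt,
       SUM(points) as total_points,
       AVG(assists) as avg_assists
FROM scores
GROUP BY game

Result:
  Baseball: 3 records, 56 total points, 5.00 avg assists
  Basketball: 3 records, 14 total points, 10.00 avg assists
  Football: 2 records, 34 total points, 5.00 avg assists
  Hockey: 4 records, 114 total points, 10.00 avg assists
  Soccer: 2 records, 41 total points, 5.00 avg assists
  Volleyball: 3 records, 36 total points, 7.33 avg assists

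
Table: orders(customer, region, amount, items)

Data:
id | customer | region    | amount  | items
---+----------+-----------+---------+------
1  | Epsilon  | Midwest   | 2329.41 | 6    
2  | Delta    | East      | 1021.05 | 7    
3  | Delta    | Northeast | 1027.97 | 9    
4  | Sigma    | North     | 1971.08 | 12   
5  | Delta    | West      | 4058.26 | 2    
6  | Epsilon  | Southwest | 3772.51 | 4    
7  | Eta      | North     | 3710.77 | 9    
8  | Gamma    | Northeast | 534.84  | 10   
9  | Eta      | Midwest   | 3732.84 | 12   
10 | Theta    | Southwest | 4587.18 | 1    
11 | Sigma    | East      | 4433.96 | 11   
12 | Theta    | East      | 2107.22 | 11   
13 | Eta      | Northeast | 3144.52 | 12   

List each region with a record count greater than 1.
SELECT region, COUNT(*) as cnt
FROM orders
GROUP BY region
HAVING COUNT(*) > 1

Result:
  East: 3
  Midwest: 2
  North: 2
  Northeast: 3
  Southwest: 2

Note: HAVING filters groups after aggregation, WHERE filters rows before.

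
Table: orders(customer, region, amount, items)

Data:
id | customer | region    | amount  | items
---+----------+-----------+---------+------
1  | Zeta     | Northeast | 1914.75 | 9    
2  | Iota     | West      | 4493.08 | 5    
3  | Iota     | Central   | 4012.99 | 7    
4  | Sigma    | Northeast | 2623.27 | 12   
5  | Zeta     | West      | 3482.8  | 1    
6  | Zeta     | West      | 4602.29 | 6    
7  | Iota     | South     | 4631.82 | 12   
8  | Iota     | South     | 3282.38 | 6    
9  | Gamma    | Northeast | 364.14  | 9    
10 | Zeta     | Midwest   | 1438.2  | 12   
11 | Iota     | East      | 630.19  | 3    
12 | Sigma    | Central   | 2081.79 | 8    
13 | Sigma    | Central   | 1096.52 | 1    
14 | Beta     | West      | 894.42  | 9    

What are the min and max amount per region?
SELECT region, MIN(amount), MAX(amount)
FROM orders
GROUP BY region

Result:
  Central: min=1096.52, max=4012.99
  East: min=630.19, max=630.19
  Midwest: min=1438.20, max=1438.20
  Northeast: min=364.14, max=2623.27
  South: min=3282.38, max=4631.82
  West: min=894.42, max=4602.29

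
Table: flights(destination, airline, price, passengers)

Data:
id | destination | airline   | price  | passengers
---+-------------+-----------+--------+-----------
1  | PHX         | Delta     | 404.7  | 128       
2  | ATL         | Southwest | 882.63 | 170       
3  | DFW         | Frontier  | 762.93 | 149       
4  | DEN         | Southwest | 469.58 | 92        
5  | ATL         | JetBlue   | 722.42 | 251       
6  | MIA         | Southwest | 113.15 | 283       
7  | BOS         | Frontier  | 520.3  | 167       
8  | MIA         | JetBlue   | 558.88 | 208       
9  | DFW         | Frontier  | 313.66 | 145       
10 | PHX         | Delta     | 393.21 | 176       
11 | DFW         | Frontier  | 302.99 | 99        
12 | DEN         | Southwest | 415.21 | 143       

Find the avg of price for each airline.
SELECT airline, AVG(price) as result
FROM flights
GROUP BY airline

Result:
  Delta: 398.96
  Frontier: 474.97
  JetBlue: 640.65
  Southwest: 470.14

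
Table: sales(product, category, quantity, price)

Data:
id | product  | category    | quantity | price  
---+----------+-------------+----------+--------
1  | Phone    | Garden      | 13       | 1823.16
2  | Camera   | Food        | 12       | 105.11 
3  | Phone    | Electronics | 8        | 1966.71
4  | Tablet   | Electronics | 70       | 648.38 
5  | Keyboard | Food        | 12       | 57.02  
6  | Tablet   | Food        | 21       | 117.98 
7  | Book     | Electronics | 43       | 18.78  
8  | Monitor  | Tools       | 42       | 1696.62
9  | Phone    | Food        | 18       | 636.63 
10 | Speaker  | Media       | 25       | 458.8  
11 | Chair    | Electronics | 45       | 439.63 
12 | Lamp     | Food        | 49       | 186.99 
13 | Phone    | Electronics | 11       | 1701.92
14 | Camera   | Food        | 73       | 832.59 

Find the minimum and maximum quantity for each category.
SELECT category, MIN(quantity), MAX(quantity)
FROM sales
GROUP BY category

Result:
  Electronics: min=8, max=70
  Food: min=12, max=73
  Garden: min=13, max=13
  Media: min=25, max=25
  Tools: min=42, max=42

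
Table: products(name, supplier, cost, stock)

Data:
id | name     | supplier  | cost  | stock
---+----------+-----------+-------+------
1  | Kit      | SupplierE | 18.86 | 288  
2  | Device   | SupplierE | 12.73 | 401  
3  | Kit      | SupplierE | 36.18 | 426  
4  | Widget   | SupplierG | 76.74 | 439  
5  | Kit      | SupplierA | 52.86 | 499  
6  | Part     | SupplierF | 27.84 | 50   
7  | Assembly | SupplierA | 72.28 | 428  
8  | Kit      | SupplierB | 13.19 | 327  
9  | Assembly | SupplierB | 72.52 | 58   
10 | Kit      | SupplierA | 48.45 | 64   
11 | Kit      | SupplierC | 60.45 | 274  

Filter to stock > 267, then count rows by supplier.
SELECT supplier, COUNT(*)
FROM products
WHERE stock > 267
GROUP BY supplier

Note: WHERE filters rows before grouping.

Result:
  SupplierA: 2
  SupplierB: 1
  SupplierC: 1
  SupplierE: 3
  SupplierG: 1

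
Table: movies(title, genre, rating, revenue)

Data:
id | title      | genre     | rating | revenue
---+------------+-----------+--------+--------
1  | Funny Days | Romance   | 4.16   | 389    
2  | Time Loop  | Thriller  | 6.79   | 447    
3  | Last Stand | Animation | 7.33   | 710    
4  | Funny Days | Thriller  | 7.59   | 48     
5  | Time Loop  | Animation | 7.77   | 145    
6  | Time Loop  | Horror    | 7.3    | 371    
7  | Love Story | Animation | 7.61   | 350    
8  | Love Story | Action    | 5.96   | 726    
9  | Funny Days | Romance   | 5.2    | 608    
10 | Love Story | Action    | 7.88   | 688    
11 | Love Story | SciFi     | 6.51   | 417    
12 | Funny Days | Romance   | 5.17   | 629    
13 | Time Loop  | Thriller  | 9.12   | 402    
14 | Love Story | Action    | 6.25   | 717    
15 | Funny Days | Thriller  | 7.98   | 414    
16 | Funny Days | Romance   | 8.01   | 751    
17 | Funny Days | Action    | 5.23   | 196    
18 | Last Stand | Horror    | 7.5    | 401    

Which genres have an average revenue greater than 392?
SELECT genre, AVG(revenue)
FROM movies
GROUP BY genre
HAVING AVG(revenue) > 392

Result:
  Action: avg=581.75
  Animation: avg=401.67
  Romance: avg=594.25
  SciFi: avg=417.00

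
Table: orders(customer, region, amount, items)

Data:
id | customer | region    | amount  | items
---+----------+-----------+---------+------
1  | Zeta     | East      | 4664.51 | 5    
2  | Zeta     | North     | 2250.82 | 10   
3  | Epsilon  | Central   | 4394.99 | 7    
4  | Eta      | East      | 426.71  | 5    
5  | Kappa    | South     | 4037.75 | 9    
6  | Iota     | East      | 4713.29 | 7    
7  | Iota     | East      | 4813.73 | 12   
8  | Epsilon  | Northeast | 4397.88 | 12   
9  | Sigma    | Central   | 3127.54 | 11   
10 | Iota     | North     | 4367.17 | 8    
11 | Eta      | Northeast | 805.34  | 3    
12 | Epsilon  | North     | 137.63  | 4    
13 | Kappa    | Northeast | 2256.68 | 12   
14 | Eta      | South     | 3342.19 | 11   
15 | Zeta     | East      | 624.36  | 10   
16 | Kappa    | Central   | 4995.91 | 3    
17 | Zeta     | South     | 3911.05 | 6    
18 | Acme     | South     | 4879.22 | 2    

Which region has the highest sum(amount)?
SELECT region, SUM(amount) as val
FROM orders
GROUP BY region
ORDER BY val DESC
LIMIT 1

Result: South with sum(amount) = 16170.21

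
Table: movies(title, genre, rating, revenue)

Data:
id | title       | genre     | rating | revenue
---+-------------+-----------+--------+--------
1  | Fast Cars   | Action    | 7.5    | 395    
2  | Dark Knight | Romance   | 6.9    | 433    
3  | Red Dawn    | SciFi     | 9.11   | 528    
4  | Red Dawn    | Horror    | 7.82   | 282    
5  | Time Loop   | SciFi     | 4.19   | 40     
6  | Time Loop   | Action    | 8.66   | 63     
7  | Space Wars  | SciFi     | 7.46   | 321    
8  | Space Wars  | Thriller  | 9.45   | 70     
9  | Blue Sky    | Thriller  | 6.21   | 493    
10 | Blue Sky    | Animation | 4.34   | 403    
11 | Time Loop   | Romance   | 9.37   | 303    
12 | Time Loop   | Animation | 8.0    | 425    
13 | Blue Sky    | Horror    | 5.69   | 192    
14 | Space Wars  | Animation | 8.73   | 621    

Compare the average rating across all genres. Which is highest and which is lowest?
SELECT genre, AVG(rating)
FROM movies
GROUP BY genre
ORDER BY AVG(rating)

All groups:
  Horror: 6.76
  SciFi: 6.92
  Animation: 7.02
  Thriller: 7.83
  Action: 8.08
  Romance: 8.14

Highest: Romance (8.14)
Lowest: Horror (6.76)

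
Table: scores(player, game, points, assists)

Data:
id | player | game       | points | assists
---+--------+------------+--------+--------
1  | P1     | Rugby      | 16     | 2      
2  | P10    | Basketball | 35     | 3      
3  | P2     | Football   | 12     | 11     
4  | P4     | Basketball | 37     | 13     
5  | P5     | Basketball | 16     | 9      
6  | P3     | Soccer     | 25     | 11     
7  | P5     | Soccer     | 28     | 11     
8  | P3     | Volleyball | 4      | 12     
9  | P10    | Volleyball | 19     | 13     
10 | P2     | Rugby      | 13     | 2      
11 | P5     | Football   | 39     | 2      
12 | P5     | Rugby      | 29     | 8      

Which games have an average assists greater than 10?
SELECT game, AVG(assists)
FROM scores
GROUP BY game
HAVING AVG(assists) > 10

Result:
  Soccer: avg=11.00
  Volleyball: avg=12.50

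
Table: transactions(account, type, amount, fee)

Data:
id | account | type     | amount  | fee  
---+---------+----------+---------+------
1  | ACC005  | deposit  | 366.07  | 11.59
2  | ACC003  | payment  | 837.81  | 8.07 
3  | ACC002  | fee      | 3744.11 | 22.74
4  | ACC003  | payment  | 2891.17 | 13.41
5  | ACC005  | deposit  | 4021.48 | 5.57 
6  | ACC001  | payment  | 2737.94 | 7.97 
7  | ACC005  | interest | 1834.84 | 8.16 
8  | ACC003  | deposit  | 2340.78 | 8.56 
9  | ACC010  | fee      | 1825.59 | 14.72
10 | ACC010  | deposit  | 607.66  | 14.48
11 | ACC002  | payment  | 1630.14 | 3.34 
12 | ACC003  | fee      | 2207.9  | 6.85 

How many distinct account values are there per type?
SELECT type, COUNT(DISTINCT account)
FROM transactions
GROUP BY type

Result:
  deposit: 3 distinct
  fee: 3 distinct
  interest: 1 distinct
  payment: 3 distinct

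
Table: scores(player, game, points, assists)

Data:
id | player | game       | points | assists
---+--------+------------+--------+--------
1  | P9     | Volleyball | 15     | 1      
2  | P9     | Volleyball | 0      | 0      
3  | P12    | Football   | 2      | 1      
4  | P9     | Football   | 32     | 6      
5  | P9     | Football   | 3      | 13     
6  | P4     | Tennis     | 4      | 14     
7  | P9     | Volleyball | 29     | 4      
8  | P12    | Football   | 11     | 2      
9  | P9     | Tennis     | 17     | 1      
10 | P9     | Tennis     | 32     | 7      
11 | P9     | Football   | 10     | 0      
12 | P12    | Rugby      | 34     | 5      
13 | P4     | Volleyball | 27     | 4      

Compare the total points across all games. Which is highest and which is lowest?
SELECT game, SUM(points)
FROM scores
GROUP BY game
ORDER BY SUM(points)

All groups:
  Rugby: 34
  Tennis: 53
  Football: 58
  Volleyball: 71

Highest: Volleyball (71)
Lowest: Rugby (34)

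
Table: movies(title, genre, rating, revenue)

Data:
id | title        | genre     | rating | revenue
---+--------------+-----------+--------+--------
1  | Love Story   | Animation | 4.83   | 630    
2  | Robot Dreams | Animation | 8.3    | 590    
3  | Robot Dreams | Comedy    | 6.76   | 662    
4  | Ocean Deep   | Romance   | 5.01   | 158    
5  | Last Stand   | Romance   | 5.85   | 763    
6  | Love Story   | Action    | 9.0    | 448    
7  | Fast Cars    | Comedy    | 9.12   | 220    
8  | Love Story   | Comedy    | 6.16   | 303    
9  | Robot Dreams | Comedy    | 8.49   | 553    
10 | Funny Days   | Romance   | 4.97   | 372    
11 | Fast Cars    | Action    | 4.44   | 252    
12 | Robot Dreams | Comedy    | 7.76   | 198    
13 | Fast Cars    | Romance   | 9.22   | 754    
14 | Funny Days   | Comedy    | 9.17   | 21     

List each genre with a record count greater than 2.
SELECT genre, COUNT(*) as cnt
FROM movies
GROUP BY genre
HAVING COUNT(*) > 2

Result:
  Comedy: 6
  Romance: 4

Note: HAVING filters groups after aggregation, WHERE filters rows before.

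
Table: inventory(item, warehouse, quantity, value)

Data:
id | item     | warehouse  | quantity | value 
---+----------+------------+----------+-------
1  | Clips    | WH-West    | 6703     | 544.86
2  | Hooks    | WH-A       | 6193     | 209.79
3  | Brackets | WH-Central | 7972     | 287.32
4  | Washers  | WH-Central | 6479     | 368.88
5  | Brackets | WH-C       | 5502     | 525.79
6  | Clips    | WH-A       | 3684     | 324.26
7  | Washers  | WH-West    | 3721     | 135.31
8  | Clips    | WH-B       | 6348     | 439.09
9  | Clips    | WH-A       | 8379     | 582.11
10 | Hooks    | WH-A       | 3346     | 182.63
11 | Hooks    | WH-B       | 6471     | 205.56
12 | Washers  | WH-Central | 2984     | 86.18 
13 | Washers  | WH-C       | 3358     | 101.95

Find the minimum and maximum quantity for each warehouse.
SELECT warehouse, MIN(quantity), MAX(quantity)
FROM inventory
GROUP BY warehouse

Result:
  WH-A: min=3346, max=8379
  WH-B: min=6348, max=6471
  WH-C: min=3358, max=5502
  WH-Central: min=2984, max=7972
  WH-West: min=3721, max=6703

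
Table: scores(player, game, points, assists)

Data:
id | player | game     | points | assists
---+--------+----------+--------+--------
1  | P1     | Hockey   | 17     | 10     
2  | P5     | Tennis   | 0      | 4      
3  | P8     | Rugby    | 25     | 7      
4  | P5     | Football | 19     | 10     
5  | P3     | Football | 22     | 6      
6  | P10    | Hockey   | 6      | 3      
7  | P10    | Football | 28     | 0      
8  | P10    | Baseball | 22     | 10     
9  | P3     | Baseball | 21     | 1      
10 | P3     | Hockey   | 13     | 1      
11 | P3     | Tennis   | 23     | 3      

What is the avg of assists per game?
SELECT game, AVG(assists) as result
FROM scores
GROUP BY game

Result:
  Baseball: 5.50
  Football: 5.33
  Hockey: 4.67
  Rugby: 7.00
  Tennis: 3.50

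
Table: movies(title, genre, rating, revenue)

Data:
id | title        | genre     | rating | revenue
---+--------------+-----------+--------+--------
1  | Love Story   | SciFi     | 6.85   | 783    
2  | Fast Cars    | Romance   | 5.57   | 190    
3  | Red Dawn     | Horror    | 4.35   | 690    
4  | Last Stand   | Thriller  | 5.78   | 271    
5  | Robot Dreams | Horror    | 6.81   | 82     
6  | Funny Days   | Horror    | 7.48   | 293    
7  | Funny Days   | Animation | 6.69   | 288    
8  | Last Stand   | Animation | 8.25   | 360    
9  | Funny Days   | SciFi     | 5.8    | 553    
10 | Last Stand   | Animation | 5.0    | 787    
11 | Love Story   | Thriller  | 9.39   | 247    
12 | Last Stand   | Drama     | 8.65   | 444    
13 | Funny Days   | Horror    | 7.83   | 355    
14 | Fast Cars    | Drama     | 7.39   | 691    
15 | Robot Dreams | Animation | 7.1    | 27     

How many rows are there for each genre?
SELECT genre, COUNT(*) as count
FROM movies
GROUP BY genre

Result:
  Animation: 4
  Drama: 2
  Horror: 4
  Romance: 1
  SciFi: 2
  Thriller: 2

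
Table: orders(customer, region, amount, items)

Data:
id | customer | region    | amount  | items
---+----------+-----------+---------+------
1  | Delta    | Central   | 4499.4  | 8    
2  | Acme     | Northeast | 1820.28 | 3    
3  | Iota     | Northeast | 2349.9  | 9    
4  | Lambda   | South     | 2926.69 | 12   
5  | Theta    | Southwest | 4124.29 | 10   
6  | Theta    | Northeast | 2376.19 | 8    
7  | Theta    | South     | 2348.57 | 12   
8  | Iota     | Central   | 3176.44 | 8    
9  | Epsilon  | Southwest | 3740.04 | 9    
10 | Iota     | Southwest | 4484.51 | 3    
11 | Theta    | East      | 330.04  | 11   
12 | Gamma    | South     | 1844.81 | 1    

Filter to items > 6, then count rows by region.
SELECT region, COUNT(*)
FROM orders
WHERE items > 6
GROUP BY region

Note: WHERE filters rows before grouping.

Result:
  Central: 2
  East: 1
  Northeast: 2
  South: 2
  Southwest: 2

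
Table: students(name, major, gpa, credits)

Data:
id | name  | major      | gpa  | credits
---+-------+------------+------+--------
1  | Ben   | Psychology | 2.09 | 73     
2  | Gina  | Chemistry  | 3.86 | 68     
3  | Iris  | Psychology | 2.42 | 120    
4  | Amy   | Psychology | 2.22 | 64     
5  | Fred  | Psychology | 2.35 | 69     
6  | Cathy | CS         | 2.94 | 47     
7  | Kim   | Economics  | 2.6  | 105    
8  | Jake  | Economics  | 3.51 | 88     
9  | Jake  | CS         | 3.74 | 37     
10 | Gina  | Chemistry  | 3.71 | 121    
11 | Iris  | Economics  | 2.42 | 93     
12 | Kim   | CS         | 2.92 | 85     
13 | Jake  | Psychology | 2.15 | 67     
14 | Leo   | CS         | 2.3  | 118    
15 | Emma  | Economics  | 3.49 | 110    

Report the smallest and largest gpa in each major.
SELECT major, MIN(gpa), MAX(gpa)
FROM students
GROUP BY major

Result:
  CS: min=2.30, max=3.74
  Chemistry: min=3.71, max=3.86
  Economics: min=2.42, max=3.51
  Psychology: min=2.09, max=2.42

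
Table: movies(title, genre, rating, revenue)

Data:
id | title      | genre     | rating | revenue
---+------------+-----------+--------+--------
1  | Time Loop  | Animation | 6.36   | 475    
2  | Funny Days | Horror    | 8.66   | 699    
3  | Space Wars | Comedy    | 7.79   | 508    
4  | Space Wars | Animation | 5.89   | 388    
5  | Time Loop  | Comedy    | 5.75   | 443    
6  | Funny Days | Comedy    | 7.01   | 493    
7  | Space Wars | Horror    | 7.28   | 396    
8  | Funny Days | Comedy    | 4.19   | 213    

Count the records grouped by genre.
SELECT genre, COUNT(*) as count
FROM movies
GROUP BY genre

Result:
  Animation: 2
  Comedy: 4
  Horror: 2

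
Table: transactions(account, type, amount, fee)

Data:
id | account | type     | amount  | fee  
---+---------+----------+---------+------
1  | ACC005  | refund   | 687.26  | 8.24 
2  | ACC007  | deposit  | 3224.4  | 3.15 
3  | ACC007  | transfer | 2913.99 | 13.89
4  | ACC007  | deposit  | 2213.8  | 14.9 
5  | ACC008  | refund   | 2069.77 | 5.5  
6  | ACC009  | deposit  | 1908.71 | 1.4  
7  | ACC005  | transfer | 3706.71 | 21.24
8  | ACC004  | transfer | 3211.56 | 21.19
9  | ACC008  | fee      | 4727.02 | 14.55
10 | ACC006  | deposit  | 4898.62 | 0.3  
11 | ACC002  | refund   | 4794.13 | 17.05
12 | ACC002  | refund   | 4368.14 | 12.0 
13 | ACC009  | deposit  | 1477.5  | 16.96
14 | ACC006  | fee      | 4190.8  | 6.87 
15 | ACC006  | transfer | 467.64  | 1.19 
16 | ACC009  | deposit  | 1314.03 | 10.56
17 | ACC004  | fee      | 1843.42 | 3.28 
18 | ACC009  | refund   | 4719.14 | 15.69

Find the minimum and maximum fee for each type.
SELECT type, MIN(fee), MAX(fee)
FROM transactions
GROUP BY type

Result:
  deposit: min=0.30, max=16.96
  fee: min=3.28, max=14.55
  refund: min=5.50, max=17.05
  transfer: min=1.19, max=21.24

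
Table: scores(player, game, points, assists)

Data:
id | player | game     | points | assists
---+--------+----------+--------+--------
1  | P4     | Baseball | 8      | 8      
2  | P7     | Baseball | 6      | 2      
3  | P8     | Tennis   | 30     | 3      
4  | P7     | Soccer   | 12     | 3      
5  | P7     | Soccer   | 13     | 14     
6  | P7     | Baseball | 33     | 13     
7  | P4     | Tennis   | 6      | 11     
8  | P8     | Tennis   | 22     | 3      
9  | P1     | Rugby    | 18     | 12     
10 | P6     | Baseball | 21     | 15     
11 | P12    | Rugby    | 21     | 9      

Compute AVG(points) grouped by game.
SELECT game, AVG(points) as result
FROM scores
GROUP BY game

Result:
  Baseball: 17.00
  Rugby: 19.50
  Soccer: 12.50
  Tennis: 19.33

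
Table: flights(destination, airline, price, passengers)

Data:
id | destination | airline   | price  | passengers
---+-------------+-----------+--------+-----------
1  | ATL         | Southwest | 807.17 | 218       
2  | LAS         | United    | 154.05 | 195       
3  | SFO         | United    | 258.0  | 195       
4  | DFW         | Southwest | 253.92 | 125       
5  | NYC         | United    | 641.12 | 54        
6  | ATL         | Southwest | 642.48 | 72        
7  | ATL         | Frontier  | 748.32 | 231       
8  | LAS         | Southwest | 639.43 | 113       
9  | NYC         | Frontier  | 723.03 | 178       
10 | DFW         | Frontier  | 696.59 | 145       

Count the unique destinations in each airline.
SELECT airline, COUNT(DISTINCT destination)
FROM flights
GROUP BY airline

Result:
  Frontier: 3 distinct
  Southwest: 3 distinct
  United: 3 distinct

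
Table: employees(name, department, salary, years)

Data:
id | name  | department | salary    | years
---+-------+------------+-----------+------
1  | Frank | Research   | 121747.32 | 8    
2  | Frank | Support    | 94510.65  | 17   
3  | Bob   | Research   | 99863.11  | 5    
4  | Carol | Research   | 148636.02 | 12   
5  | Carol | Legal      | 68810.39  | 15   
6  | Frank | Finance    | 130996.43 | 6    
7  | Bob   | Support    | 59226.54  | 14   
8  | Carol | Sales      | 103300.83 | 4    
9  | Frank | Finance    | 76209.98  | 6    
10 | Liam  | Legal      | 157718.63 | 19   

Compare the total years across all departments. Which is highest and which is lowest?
SELECT department, SUM(years)
FROM employees
GROUP BY department
ORDER BY SUM(years)

All groups:
  Sales: 4
  Finance: 12
  Research: 25
  Support: 31
  Legal: 34

Highest: Legal (34)
Lowest: Sales (4)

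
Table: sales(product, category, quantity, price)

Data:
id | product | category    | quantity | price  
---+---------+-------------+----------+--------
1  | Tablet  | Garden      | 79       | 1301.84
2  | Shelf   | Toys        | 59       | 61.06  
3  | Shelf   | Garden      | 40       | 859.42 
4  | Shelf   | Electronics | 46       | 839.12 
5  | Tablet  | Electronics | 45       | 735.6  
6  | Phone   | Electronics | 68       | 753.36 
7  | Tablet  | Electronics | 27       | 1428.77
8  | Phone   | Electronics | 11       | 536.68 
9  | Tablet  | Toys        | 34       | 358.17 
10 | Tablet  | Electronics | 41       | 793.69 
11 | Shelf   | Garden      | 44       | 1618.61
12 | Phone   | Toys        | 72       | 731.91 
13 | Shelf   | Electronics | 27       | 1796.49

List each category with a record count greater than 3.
SELECT category, COUNT(*) as cnt
FROM sales
GROUP BY category
HAVING COUNT(*) > 3

Result:
  Electronics: 7

Note: HAVING filters groups after aggregation, WHERE filters rows before.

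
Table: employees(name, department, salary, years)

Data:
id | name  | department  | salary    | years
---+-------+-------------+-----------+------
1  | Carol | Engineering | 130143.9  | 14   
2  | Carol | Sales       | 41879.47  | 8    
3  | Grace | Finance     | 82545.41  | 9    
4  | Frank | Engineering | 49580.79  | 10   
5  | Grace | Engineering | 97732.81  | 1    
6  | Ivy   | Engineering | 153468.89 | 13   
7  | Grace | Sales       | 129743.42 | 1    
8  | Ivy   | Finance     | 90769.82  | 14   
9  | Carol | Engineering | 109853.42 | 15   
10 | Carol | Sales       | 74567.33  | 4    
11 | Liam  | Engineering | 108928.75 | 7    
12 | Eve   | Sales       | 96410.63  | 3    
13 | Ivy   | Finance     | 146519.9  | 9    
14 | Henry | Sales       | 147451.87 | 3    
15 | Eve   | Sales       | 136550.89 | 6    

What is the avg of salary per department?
SELECT department, AVG(salary) as result
FROM employees
GROUP BY department

Result:
  Engineering: 108284.76
  Finance: 106611.71
  Sales: 104433.94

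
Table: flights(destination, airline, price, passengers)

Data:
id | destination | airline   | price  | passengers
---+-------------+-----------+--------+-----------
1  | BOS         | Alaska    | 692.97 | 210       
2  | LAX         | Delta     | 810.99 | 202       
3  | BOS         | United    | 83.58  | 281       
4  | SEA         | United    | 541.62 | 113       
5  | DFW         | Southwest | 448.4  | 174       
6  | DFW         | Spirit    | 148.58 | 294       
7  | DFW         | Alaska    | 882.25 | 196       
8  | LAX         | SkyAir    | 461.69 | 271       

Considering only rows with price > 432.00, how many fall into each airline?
SELECT airline, COUNT(*)
FROM flights
WHERE price > 432.00
GROUP BY airline

Note: WHERE filters rows before grouping.

Result:
  Alaska: 2
  Delta: 1
  SkyAir: 1
  Southwest: 1
  United: 1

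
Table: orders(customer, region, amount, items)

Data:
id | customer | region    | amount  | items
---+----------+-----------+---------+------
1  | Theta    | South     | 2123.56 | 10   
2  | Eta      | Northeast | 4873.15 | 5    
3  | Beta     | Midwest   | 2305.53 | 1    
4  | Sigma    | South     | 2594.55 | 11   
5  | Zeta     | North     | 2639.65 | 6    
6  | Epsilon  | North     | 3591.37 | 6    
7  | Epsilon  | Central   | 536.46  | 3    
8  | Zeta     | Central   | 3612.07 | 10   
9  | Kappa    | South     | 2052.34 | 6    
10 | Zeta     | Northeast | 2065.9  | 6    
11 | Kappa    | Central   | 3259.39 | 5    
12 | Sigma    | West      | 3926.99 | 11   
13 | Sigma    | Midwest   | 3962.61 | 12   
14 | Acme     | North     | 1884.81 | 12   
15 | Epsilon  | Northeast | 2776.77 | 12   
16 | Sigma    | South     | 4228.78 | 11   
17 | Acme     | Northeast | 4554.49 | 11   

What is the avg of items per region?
SELECT region, AVG(items) as result
FROM orders
GROUP BY region

Result:
  Central: 6.00
  Midwest: 6.50
  North: 8.00
  Northeast: 8.50
  South: 9.50
  West: 11.00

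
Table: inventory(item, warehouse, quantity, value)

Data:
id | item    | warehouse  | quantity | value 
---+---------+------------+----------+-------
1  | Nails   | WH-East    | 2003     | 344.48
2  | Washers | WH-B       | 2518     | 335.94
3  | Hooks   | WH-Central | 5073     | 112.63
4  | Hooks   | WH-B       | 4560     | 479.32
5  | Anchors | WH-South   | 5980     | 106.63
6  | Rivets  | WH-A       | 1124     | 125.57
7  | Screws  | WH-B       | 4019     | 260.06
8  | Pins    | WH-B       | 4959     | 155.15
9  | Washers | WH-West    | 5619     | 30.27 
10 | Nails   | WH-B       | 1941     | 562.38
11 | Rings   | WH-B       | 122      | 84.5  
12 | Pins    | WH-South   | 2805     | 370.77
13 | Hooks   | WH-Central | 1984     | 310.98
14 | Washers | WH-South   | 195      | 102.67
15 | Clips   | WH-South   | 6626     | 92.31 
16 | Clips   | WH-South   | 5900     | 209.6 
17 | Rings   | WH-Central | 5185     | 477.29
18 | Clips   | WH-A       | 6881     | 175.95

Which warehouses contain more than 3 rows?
SELECT warehouse, COUNT(*) as cnt
FROM inventory
GROUP BY warehouse
HAVING COUNT(*) > 3

Result:
  WH-B: 6
  WH-South: 5

Note: HAVING filters groups after aggregation, WHERE filters rows before.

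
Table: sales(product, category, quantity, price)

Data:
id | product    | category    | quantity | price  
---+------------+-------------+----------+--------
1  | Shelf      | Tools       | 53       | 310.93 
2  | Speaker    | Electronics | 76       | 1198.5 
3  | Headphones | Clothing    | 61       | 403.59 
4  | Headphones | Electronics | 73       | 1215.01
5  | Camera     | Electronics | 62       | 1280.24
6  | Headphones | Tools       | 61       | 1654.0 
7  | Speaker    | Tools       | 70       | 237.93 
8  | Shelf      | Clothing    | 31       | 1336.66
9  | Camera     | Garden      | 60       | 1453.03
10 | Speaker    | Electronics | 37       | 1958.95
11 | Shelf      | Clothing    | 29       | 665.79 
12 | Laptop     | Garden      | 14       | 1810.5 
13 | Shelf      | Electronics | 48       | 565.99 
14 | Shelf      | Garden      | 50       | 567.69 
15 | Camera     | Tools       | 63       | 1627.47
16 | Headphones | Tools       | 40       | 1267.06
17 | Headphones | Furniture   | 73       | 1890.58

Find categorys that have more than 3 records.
SELECT category, COUNT(*) as cnt
FROM sales
GROUP BY category
HAVING COUNT(*) > 3

Result:
  Electronics: 5
  Tools: 5

Note: HAVING filters groups after aggregation, WHERE filters rows before.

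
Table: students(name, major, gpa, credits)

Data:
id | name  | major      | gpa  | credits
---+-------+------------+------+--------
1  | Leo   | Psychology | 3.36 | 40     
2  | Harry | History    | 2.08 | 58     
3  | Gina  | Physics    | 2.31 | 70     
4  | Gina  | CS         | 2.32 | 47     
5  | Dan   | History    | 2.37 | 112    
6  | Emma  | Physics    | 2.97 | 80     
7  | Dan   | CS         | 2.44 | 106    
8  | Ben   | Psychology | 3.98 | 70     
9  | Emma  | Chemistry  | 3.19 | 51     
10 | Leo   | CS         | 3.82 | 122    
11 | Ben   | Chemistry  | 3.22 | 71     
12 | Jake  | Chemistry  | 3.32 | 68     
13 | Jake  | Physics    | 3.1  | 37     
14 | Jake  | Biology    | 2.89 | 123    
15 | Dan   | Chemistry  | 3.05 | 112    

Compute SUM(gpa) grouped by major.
SELECT major, SUM(gpa) as result
FROM students
GROUP BY major

Result:
  Biology: 2.89
  CS: 8.58
  Chemistry: 12.78
  History: 4.45
  Physics: 8.38
  Psychology: 7.34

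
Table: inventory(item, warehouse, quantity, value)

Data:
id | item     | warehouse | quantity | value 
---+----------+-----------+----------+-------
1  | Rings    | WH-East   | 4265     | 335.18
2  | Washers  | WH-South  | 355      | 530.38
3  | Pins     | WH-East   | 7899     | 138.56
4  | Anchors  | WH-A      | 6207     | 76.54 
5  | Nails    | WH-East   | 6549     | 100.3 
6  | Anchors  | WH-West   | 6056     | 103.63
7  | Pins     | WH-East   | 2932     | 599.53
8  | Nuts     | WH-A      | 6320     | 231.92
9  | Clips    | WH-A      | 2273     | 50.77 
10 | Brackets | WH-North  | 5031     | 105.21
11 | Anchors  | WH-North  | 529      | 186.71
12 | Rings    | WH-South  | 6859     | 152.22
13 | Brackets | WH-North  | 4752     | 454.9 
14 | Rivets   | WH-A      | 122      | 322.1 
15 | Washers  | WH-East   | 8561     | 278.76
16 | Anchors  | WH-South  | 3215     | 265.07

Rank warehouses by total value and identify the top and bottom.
SELECT warehouse, SUM(value)
FROM inventory
GROUP BY warehouse
ORDER BY SUM(value)

All groups:
  WH-West: 103.63
  WH-A: 681.33
  WH-North: 746.82
  WH-South: 947.67
  WH-East: 1452.33

Highest: WH-East (1452.33)
Lowest: WH-West (103.63)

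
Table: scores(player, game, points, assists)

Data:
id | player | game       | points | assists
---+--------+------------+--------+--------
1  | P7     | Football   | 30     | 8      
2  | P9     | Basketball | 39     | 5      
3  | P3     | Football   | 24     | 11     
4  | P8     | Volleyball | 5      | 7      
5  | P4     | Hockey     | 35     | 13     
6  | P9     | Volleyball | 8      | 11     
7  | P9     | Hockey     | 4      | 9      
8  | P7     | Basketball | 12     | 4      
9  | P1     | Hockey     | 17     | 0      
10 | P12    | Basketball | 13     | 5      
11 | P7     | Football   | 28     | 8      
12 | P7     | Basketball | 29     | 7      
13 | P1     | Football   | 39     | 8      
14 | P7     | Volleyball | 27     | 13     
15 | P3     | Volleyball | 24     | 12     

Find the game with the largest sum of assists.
SELECT game, SUM(assists) as val
FROM scores
GROUP BY game
ORDER BY val DESC
LIMIT 1

Result: Volleyball with sum(assists) = 43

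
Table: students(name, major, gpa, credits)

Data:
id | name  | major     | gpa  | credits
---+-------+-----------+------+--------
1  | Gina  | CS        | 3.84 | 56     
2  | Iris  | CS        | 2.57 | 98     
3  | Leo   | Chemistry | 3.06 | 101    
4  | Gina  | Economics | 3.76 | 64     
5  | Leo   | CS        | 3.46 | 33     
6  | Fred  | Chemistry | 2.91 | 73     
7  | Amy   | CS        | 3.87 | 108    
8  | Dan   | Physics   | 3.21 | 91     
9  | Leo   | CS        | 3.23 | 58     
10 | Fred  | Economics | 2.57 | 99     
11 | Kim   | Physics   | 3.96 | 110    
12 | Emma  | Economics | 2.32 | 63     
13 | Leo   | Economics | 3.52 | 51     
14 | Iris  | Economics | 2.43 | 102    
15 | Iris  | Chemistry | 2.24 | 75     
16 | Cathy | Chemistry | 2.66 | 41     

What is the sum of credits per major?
SELECT major, SUM(credits) as result
FROM students
GROUP BY major

Result:
  CS: 353
  Chemistry: 290
  Economics: 379
  Physics: 201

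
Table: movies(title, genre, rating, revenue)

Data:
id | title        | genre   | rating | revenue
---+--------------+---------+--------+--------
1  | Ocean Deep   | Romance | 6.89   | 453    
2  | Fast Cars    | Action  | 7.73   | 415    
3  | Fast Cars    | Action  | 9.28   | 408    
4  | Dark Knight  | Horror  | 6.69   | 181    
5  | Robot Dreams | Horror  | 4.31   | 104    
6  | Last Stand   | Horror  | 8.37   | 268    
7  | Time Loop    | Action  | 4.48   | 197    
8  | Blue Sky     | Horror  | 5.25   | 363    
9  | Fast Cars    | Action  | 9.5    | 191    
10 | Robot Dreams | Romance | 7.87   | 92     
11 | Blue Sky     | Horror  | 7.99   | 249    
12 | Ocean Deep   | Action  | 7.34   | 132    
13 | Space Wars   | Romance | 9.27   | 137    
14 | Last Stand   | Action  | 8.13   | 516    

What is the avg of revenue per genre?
SELECT genre, AVG(revenue) as result
FROM movies
GROUP BY genre

Result:
  Action: 309.83
  Horror: 233.00
  Romance: 227.33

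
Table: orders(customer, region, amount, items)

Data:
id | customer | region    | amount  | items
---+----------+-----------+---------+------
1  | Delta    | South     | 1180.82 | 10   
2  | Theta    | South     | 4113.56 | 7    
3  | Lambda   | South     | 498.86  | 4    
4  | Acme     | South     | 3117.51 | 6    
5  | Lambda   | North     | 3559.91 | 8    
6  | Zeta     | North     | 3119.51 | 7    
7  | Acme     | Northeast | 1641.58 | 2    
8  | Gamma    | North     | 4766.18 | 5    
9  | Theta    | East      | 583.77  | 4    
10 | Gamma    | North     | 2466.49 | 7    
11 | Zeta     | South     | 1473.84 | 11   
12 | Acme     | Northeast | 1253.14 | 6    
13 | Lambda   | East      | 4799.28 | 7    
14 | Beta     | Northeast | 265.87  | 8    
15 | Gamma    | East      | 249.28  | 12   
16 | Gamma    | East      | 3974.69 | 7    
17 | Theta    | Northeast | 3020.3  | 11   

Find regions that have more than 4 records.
SELECT region, COUNT(*) as cnt
FROM orders
GROUP BY region
HAVING COUNT(*) > 4

Result:
  South: 5

Note: HAVING filters groups after aggregation, WHERE filters rows before.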